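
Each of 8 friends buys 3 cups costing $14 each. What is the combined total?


Cost per person:
3 x $14 = $42
Group total:
8 x $42 = $336

$336


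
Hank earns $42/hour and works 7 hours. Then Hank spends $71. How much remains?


Calculate earnings:
7 x $42 = $294
Subtract spending:
$294 - $71 = $223

$223


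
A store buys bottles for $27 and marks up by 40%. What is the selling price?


Calculate the markup amount:
40% of $27 = $10.80
Add to cost:
$27 + $10.80 = $37.80

$37.80


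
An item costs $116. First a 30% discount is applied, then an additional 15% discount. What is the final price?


First discount:
30% of $116 = $34.80
Price after first discount:
$116 - $34.80 = $81.20
Second discount:
15% of $81.20 = $12.18
Final price:
$81.20 - $12.18 = $69.02

$69.02


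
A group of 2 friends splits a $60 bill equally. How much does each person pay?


Total bill: $60
Number of people: 2
Each pays: $60 / 2 = $30

$30


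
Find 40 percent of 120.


Convert percentage to decimal:
40% = 0.4
Multiply:
120 x 0.4 = 48

48


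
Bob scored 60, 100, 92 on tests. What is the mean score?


Add the scores:
60 + 100 + 92 = 252
Divide by the number of tests:
252 / 3 = 84

84


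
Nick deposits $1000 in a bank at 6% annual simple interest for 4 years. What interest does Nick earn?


Use the formula I = P x R x T / 100
P x R x T = 1000 x 6 x 4 = 24000
I = 24000 / 100 = $240

$240


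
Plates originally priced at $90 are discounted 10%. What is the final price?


Calculate the discount amount:
10% of $90 = $9
Subtract from original:
$90 - $9 = $81

$81


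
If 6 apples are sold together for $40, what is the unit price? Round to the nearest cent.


Total cost: $40
Number of items: 6
Unit price: $40 / 6 = $6.6666... ≈ $6.67

$6.67


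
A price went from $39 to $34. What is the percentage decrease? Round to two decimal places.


Find the absolute change:
|34 - 39| = 5
Divide by original and multiply by 100:
5 / 39 x 100 = 12.8205...% ≈ 12.82%

12.82%


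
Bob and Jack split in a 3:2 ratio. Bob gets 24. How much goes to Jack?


Find the multiplier:
24 / 3 = 8
Apply to Jack's share:
2 x 8 = 16

16


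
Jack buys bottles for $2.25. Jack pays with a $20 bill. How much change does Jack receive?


Start with the amount paid:
$20
Subtract the price:
$20 - $2.25 = $17.75

$17.75


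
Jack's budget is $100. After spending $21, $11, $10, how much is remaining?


Add up expenses:
$21 + $11 + $10 = $42
Subtract from budget:
$100 - $42 = $58

$58


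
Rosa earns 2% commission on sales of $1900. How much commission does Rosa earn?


Convert rate to decimal:
2% = 0.02
Multiply by sales:
$1900 x 0.02 = $38

$38


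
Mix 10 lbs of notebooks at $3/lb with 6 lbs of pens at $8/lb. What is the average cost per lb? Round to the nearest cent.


Cost of notebooks:
10 x $3 = $30
Cost of pens:
6 x $8 = $48
Total cost: $30 + $48 = $78
Total weight: 16 lbs
Average: $78 / 16 = $4.875 ≈ $4.88/lb

$4.88/lb


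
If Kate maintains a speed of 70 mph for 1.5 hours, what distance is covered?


Use the formula: distance = speed x time
Speed = 70 mph, Time = 1.5 hours
70 x 1.5 = 105 miles

105 miles


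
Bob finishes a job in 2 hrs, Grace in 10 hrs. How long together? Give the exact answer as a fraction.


Bob's rate: 1/2 of the job per hour
Grace's rate: 1/10 of the job per hour
Combined rate: 1/2 + 1/10 = 3/5 per hour
Time = 1 / (3/5) = 5/3 hours (≈ 1.67 hours)

5/3 hours


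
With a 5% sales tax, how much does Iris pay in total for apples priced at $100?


Calculate the tax:
5% of $100 = $5
Add tax to price:
$100 + $5 = $105

$105


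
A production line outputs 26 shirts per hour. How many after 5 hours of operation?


Production rate: 26 shirts per hour
Time: 5 hours
Total: 26 x 5 = 130 shirts

130 shirts


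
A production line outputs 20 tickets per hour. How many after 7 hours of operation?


Production rate: 20 tickets per hour
Time: 7 hours
Total: 20 x 7 = 140 tickets

140 tickets


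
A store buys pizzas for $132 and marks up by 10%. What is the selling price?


Calculate the markup amount:
10% of $132 = $13.20
Add to cost:
$132 + $13.20 = $145.20

$145.20


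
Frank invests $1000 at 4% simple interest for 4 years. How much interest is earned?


Use the formula I = P x R x T / 100
P x R x T = 1000 x 4 x 4 = 16000
I = 16000 / 100 = $160

$160


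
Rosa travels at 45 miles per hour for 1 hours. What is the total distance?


Use the formula: distance = speed x time
Speed = 45 mph, Time = 1 hours
45 x 1 = 45 miles

45 miles


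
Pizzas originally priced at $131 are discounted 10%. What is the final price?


Calculate the discount amount:
10% of $131 = $13.10
Subtract from original:
$131 - $13.10 = $117.90

$117.90


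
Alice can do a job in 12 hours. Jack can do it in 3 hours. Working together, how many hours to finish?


Alice's rate: 1/12 of the job per hour
Jack's rate: 1/3 of the job per hour
Combined rate: 1/12 + 1/3 = 5/12 per hour
Time = 1 / (5/12) = 12/5 = 2.4 hours

2.4 hours


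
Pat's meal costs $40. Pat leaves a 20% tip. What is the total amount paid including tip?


Calculate the tip:
20% of $40 = $8
Add tip to meal cost:
$40 + $8 = $48

$48


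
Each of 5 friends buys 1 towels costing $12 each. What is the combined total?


Cost per person:
1 x $12 = $12
Group total:
5 x $12 = $60

$60


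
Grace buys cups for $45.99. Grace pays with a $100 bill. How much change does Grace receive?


Start with the amount paid:
$100
Subtract the price:
$100 - $45.99 = $54.01

$54.01


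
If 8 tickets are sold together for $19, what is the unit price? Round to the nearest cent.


Total cost: $19
Number of items: 8
Unit price: $19 / 8 = $2.375 ≈ $2.38

$2.38


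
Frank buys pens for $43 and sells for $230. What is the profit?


Selling price = $230
Cost price = $43
Profit = selling price - cost price:
Profit = $230 - $43 = $187

$187


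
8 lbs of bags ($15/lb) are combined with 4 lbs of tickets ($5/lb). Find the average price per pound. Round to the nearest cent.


Cost of bags:
8 x $15 = $120
Cost of tickets:
4 x $5 = $20
Total cost: $120 + $20 = $140
Total weight: 12 lbs
Average: $140 / 12 = $11.6666... ≈ $11.67/lb

$11.67/lb


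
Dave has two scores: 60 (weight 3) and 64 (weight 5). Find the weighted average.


Weighted sum:
3 x 60 + 5 x 64 = 500
Total weight:
3 + 5 = 8
Weighted average:
500 / 8 = 62.5

62.5


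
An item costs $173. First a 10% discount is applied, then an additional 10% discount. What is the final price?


First discount:
10% of $173 = $17.30
Price after first discount:
$173 - $17.30 = $155.70
Second discount:
10% of $155.70 = $15.57
Final price:
$155.70 - $15.57 = $140.13

$140.13


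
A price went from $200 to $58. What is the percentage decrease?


Find the absolute change:
|58 - 200| = 142
Divide by original and multiply by 100:
142 / 200 x 100 = 71%

71%


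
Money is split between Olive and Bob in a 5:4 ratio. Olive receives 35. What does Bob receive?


Find the multiplier:
35 / 5 = 7
Apply to Bob's share:
4 x 7 = 28

28


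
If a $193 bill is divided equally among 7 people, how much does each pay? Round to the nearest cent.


Total bill: $193
Number of people: 7
Each pays: $193 / 7 = $27.5714... ≈ $27.57

$27.57


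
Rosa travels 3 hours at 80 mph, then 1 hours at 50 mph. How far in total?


Leg 1 distance:
80 x 3 = 240 miles
Leg 2 distance:
50 x 1 = 50 miles
Total distance:
240 + 50 = 290 miles

290 miles


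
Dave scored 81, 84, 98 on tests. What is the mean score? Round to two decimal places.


Add the scores:
81 + 84 + 98 = 263
Divide by the number of tests:
263 / 3 = 87.6666... ≈ 87.67

87.67


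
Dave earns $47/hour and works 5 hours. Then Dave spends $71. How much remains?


Calculate earnings:
5 x $47 = $235
Subtract spending:
$235 - $71 = $164

$164


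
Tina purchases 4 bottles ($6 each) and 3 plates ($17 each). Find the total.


Cost of bottles:
4 x $6 = $24
Cost of plates:
3 x $17 = $51
Add both:
$24 + $51 = $75

$75


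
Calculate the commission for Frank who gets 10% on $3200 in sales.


Convert rate to decimal:
10% = 0.1
Multiply by sales:
$3200 x 0.1 = $320

$320


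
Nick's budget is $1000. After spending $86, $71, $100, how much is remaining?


Add up expenses:
$86 + $71 + $100 = $257
Subtract from budget:
$1000 - $257 = $743

$743


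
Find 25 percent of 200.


Convert percentage to decimal:
25% = 0.25
Multiply:
200 x 0.25 = 50

50


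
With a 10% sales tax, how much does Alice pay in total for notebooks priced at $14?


Calculate the tax:
10% of $14 = $1.40
Add tax to price:
$14 + $1.40 = $15.40

$15.40


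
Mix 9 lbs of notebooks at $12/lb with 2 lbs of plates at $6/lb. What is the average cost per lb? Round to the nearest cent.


Cost of notebooks:
9 x $12 = $108
Cost of plates:
2 x $6 = $12
Total cost: $108 + $12 = $120
Total weight: 11 lbs
Average: $120 / 11 = $10.9090... ≈ $10.91/lb

$10.91/lb


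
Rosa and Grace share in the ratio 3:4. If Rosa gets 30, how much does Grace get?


Find the multiplier:
30 / 3 = 10
Apply to Grace's share:
4 x 10 = 40

40


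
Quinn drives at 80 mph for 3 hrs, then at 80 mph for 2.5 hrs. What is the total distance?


Leg 1 distance:
80 x 3 = 240 miles
Leg 2 distance:
80 x 2.5 = 200 miles
Total distance:
240 + 200 = 440 miles

440 miles


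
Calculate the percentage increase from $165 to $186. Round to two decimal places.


Find the absolute change:
|186 - 165| = 21
Divide by original and multiply by 100:
21 / 165 x 100 = 12.7272...% ≈ 12.73%

12.73%


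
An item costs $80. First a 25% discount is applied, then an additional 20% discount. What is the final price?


First discount:
25% of $80 = $20
Price after first discount:
$80 - $20 = $60
Second discount:
20% of $60 = $12
Final price:
$60 - $12 = $48

$48


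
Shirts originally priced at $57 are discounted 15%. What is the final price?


Calculate the discount amount:
15% of $57 = $8.55
Subtract from original:
$57 - $8.55 = $48.45

$48.45


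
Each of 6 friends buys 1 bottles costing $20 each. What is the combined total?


Cost per person:
1 x $20 = $20
Group total:
6 x $20 = $120

$120


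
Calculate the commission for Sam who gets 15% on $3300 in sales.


Convert rate to decimal:
15% = 0.15
Multiply by sales:
$3300 x 0.15 = $495

$495


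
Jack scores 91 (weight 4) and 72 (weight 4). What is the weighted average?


Weighted sum:
4 x 91 + 4 x 72 = 652
Total weight:
4 + 4 = 8
Weighted average:
652 / 8 = 81.5

81.5


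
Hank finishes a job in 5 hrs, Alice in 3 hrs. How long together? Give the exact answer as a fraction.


Hank's rate: 1/5 of the job per hour
Alice's rate: 1/3 of the job per hour
Combined rate: 1/5 + 1/3 = 8/15 per hour
Time = 1 / (8/15) = 15/8 hours (≈ 1.88 hours)

15/8 hours


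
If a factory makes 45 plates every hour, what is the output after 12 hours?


Production rate: 45 plates per hour
Time: 12 hours
Total: 45 x 12 = 540 plates

540 plates


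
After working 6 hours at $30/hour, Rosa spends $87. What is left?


Calculate earnings:
6 x $30 = $180
Subtract spending:
$180 - $87 = $93

$93


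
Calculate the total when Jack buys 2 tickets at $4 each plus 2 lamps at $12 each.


Cost of tickets:
2 x $4 = $8
Cost of lamps:
2 x $12 = $24
Add both:
$8 + $24 = $32

$32


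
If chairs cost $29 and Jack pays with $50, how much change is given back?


Start with the amount paid:
$50
Subtract the price:
$50 - $29 = $21

$21


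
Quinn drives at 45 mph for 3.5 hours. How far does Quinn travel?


Use the formula: distance = speed x time
Speed = 45 mph, Time = 3.5 hours
45 x 3.5 = 157.5 miles

157.5 miles


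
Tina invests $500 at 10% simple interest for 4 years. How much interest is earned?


Use the formula I = P x R x T / 100
P x R x T = 500 x 10 x 4 = 20000
I = 20000 / 100 = $200

$200


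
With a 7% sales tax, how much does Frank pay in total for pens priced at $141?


Calculate the tax:
7% of $141 = $9.87
Add tax to price:
$141 + $9.87 = $150.87

$150.87


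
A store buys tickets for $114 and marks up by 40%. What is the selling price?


Calculate the markup amount:
40% of $114 = $45.60
Add to cost:
$114 + $45.60 = $159.60

$159.60


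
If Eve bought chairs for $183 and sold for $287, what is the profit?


Selling price = $287
Cost price = $183
Profit = selling price - cost price:
Profit = $287 - $183 = $104

$104


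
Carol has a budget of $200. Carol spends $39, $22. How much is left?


Add up expenses:
$39 + $22 = $61
Subtract from budget:
$200 - $61 = $139

$139


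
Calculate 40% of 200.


Convert percentage to decimal:
40% = 0.4
Multiply:
200 x 0.4 = 80

80


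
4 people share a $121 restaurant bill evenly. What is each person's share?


Total bill: $121
Number of people: 4
Each pays: $121 / 4 = $30.25

$30.25


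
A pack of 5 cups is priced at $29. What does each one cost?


Total cost: $29
Number of items: 5
Unit price: $29 / 5 = $5.80

$5.80


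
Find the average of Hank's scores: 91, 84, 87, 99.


Add the scores:
91 + 84 + 87 + 99 = 361
Divide by the number of tests:
361 / 4 = 90.25

90.25


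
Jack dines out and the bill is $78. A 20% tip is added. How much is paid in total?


Calculate the tip:
20% of $78 = $15.60
Add tip to meal cost:
$78 + $15.60 = $93.60

$93.60


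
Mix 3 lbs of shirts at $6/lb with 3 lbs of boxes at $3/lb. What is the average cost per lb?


Cost of shirts:
3 x $6 = $18
Cost of boxes:
3 x $3 = $9
Total cost: $18 + $9 = $27
Total weight: 6 lbs
Average: $27 / 6 = $4.50/lb

$4.50/lb


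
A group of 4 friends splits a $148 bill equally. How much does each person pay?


Total bill: $148
Number of people: 4
Each pays: $148 / 4 = $37

$37


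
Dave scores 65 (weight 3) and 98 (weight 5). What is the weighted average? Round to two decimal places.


Weighted sum:
3 x 65 + 5 x 98 = 685
Total weight:
3 + 5 = 8
Weighted average:
685 / 8 = 85.625 ≈ 85.63

85.63


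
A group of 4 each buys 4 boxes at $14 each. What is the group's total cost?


Cost per person:
4 x $14 = $56
Group total:
4 x $56 = $224

$224


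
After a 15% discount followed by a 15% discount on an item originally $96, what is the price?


First discount:
15% of $96 = $14.40
Price after first discount:
$96 - $14.40 = $81.60
Second discount:
15% of $81.60 = $12.24
Final price:
$81.60 - $12.24 = $69.36

$69.36


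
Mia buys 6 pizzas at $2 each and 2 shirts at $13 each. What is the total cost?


Cost of pizzas:
6 x $2 = $12
Cost of shirts:
2 x $13 = $26
Add both:
$12 + $26 = $38

$38


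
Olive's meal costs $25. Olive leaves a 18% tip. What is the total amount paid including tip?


Calculate the tip:
18% of $25 = $4.50
Add tip to meal cost:
$25 + $4.50 = $29.50

$29.50


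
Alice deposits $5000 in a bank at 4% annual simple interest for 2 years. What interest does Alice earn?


Use the formula I = P x R x T / 100
P x R x T = 5000 x 4 x 2 = 40000
I = 40000 / 100 = $400

$400


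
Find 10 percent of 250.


Convert percentage to decimal:
10% = 0.1
Multiply:
250 x 0.1 = 25

25


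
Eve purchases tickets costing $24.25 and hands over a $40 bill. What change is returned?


Start with the amount paid:
$40
Subtract the price:
$40 - $24.25 = $15.75

$15.75


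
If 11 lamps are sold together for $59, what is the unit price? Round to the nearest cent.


Total cost: $59
Number of items: 11
Unit price: $59 / 11 = $5.3636... ≈ $5.36

$5.36


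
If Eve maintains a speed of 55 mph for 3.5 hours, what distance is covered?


Use the formula: distance = speed x time
Speed = 55 mph, Time = 3.5 hours
55 x 3.5 = 192.5 miles

192.5 miles


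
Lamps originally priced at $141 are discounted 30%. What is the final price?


Calculate the discount amount:
30% of $141 = $42.30
Subtract from original:
$141 - $42.30 = $98.70

$98.70


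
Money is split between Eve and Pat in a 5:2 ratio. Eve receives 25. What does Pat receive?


Find the multiplier:
25 / 5 = 5
Apply to Pat's share:
2 x 5 = 10

10


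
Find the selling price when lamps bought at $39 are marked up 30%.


Calculate the markup amount:
30% of $39 = $11.70
Add to cost:
$39 + $11.70 = $50.70

$50.70


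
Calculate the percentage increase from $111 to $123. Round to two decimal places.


Find the absolute change:
|123 - 111| = 12
Divide by original and multiply by 100:
12 / 111 x 100 = 10.8108...% ≈ 10.81%

10.81%


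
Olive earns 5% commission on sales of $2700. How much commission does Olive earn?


Convert rate to decimal:
5% = 0.05
Multiply by sales:
$2700 x 0.05 = $135

$135


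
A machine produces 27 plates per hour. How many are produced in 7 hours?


Production rate: 27 plates per hour
Time: 7 hours
Total: 27 x 7 = 189 plates

189 plates


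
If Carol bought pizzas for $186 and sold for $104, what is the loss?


Selling price = $104
Cost price = $186
Loss = cost price - selling price:
Loss = $186 - $104 = $82

$82


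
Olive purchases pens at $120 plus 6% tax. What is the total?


Calculate the tax:
6% of $120 = $7.20
Add tax to price:
$120 + $7.20 = $127.20

$127.20


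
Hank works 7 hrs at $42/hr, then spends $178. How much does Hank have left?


Calculate earnings:
7 x $42 = $294
Subtract spending:
$294 - $178 = $116

$116


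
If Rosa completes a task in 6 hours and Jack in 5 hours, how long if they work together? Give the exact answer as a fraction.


Rosa's rate: 1/6 of the job per hour
Jack's rate: 1/5 of the job per hour
Combined rate: 1/6 + 1/5 = 11/30 per hour
Time = 1 / (11/30) = 30/11 hours (≈ 2.73 hours)

30/11 hours


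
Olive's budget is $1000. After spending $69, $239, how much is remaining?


Add up expenses:
$69 + $239 = $308
Subtract from budget:
$1000 - $308 = $692

$692


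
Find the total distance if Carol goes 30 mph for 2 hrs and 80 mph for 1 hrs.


Leg 1 distance:
30 x 2 = 60 miles
Leg 2 distance:
80 x 1 = 80 miles
Total distance:
60 + 80 = 140 miles

140 miles


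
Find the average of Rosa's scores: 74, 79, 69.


Add the scores:
74 + 79 + 69 = 222
Divide by the number of tests:
222 / 3 = 74

74


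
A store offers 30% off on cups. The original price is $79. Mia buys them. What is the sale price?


Calculate the discount amount:
30% of $79 = $23.70
Subtract from original:
$79 - $23.70 = $55.30

$55.30


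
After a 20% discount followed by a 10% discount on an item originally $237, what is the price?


First discount:
20% of $237 = $47.40
Price after first discount:
$237 - $47.40 = $189.60
Second discount:
10% of $189.60 = $18.96
Final price:
$189.60 - $18.96 = $170.64

$170.64


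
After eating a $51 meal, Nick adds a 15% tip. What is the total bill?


Calculate the tip:
15% of $51 = $7.65
Add tip to meal cost:
$51 + $7.65 = $58.65

$58.65


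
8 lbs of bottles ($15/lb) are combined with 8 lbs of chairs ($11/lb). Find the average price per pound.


Cost of bottles:
8 x $15 = $120
Cost of chairs:
8 x $11 = $88
Total cost: $120 + $88 = $208
Total weight: 16 lbs
Average: $208 / 16 = $13/lb

$13/lb


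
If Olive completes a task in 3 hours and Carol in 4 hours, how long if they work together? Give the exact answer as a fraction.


Olive's rate: 1/3 of the job per hour
Carol's rate: 1/4 of the job per hour
Combined rate: 1/3 + 1/4 = 7/12 per hour
Time = 1 / (7/12) = 12/7 hours (≈ 1.71 hours)

12/7 hours


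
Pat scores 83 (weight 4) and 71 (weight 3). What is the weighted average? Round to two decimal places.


Weighted sum:
4 x 83 + 3 x 71 = 545
Total weight:
4 + 3 = 7
Weighted average:
545 / 7 = 77.8571... ≈ 77.86

77.86


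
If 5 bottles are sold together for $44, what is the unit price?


Total cost: $44
Number of items: 5
Unit price: $44 / 5 = $8.80

$8.80


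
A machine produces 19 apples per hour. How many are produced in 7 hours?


Production rate: 19 apples per hour
Time: 7 hours
Total: 19 x 7 = 133 apples

133 apples


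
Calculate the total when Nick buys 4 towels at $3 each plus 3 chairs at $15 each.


Cost of towels:
4 x $3 = $12
Cost of chairs:
3 x $15 = $45
Add both:
$12 + $45 = $57

$57


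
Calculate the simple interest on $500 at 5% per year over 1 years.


Use the formula I = P x R x T / 100
P x R x T = 500 x 5 x 1 = 2500
I = 2500 / 100 = $25

$25


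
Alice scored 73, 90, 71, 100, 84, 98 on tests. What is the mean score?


Add the scores:
73 + 90 + 71 + 100 + 84 + 98 = 516
Divide by the number of tests:
516 / 6 = 86

86


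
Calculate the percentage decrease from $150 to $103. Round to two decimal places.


Find the absolute change:
|103 - 150| = 47
Divide by original and multiply by 100:
47 / 150 x 100 = 31.3333...% ≈ 31.33%

31.33%


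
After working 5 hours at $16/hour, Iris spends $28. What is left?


Calculate earnings:
5 x $16 = $80
Subtract spending:
$80 - $28 = $52

$52


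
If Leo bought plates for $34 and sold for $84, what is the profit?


Selling price = $84
Cost price = $34
Profit = selling price - cost price:
Profit = $84 - $34 = $50

$50


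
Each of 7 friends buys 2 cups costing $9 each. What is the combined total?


Cost per person:
2 x $9 = $18
Group total:
7 x $18 = $126

$126


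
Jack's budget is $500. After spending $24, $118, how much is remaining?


Add up expenses:
$24 + $118 = $142
Subtract from budget:
$500 - $142 = $358

$358


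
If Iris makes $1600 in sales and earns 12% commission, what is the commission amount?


Convert rate to decimal:
12% = 0.12
Multiply by sales:
$1600 x 0.12 = $192

$192


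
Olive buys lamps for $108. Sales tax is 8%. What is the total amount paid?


Calculate the tax:
8% of $108 = $8.64
Add tax to price:
$108 + $8.64 = $116.64

$116.64


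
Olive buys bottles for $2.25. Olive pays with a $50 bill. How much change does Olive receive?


Start with the amount paid:
$50
Subtract the price:
$50 - $2.25 = $47.75

$47.75


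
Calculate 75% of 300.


Convert percentage to decimal:
75% = 0.75
Multiply:
300 x 0.75 = 225

225


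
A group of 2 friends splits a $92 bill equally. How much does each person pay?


Total bill: $92
Number of people: 2
Each pays: $92 / 2 = $46

$46


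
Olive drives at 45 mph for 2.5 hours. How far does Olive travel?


Use the formula: distance = speed x time
Speed = 45 mph, Time = 2.5 hours
45 x 2.5 = 112.5 miles

112.5 miles


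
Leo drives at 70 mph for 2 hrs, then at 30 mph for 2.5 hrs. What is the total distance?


Leg 1 distance:
70 x 2 = 140 miles
Leg 2 distance:
30 x 2.5 = 75 miles
Total distance:
140 + 75 = 215 miles

215 miles


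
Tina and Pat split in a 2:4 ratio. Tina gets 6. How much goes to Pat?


Find the multiplier:
6 / 2 = 3
Apply to Pat's share:
4 x 3 = 12

12


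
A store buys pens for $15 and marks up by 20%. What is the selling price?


Calculate the markup amount:
20% of $15 = $3
Add to cost:
$15 + $3 = $18

$18


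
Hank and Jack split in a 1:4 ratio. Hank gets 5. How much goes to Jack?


Find the multiplier:
5 / 1 = 5
Apply to Jack's share:
4 x 5 = 20

20


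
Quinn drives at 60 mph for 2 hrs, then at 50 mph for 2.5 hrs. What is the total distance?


Leg 1 distance:
60 x 2 = 120 miles
Leg 2 distance:
50 x 2.5 = 125 miles
Total distance:
120 + 125 = 245 miles

245 miles


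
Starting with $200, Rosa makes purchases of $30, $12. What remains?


Add up expenses:
$30 + $12 = $42
Subtract from budget:
$200 - $42 = $158

$158


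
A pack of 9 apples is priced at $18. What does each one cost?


Total cost: $18
Number of items: 9
Unit price: $18 / 9 = $2

$2


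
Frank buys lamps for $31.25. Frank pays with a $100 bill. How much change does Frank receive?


Start with the amount paid:
$100
Subtract the price:
$100 - $31.25 = $68.75

$68.75


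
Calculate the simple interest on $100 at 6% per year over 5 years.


Use the formula I = P x R x T / 100
P x R x T = 100 x 6 x 5 = 3000
I = 3000 / 100 = $30

$30


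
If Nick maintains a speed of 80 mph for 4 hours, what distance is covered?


Use the formula: distance = speed x time
Speed = 80 mph, Time = 4 hours
80 x 4 = 320 miles

320 miles


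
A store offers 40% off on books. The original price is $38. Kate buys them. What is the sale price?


Calculate the discount amount:
40% of $38 = $15.20
Subtract from original:
$38 - $15.20 = $22.80

$22.80


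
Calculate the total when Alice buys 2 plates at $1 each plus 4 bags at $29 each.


Cost of plates:
2 x $1 = $2
Cost of bags:
4 x $29 = $116
Add both:
$2 + $116 = $118

$118


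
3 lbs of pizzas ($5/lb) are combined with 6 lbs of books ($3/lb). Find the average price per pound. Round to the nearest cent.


Cost of pizzas:
3 x $5 = $15
Cost of books:
6 x $3 = $18
Total cost: $15 + $18 = $33
Total weight: 9 lbs
Average: $33 / 9 = $3.6666... ≈ $3.67/lb

$3.67/lb


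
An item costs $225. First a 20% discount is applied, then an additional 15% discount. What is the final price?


First discount:
20% of $225 = $45
Price after first discount:
$225 - $45 = $180
Second discount:
15% of $180 = $27
Final price:
$180 - $27 = $153

$153


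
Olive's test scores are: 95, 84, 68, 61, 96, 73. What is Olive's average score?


Add the scores:
95 + 84 + 68 + 61 + 96 + 73 = 477
Divide by the number of tests:
477 / 6 = 79.5

79.5


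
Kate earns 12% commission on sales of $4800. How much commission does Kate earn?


Convert rate to decimal:
12% = 0.12
Multiply by sales:
$4800 x 0.12 = $576

$576


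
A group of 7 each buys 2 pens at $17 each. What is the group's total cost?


Cost per person:
2 x $17 = $34
Group total:
7 x $34 = $238

$238


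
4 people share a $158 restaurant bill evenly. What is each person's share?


Total bill: $158
Number of people: 4
Each pays: $158 / 4 = $39.50

$39.50


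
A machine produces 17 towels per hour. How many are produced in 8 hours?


Production rate: 17 towels per hour
Time: 8 hours
Total: 17 x 8 = 136 towels

136 towels


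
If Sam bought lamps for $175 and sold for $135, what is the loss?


Selling price = $135
Cost price = $175
Loss = cost price - selling price:
Loss = $175 - $135 = $40

$40


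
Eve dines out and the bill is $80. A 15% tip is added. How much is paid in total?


Calculate the tip:
15% of $80 = $12
Add tip to meal cost:
$80 + $12 = $92

$92


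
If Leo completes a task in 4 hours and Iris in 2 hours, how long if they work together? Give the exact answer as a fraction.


Leo's rate: 1/4 of the job per hour
Iris's rate: 1/2 of the job per hour
Combined rate: 1/4 + 1/2 = 3/4 per hour
Time = 1 / (3/4) = 4/3 hours (≈ 1.33 hours)

4/3 hours


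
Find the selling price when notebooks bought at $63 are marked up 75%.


Calculate the markup amount:
75% of $63 = $47.25
Add to cost:
$63 + $47.25 = $110.25

$110.25


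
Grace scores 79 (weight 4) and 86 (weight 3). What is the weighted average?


Weighted sum:
4 x 79 + 3 x 86 = 574
Total weight:
4 + 3 = 7
Weighted average:
574 / 7 = 82

82


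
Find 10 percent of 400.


Convert percentage to decimal:
10% = 0.1
Multiply:
400 x 0.1 = 40

40


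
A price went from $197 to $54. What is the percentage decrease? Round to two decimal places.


Find the absolute change:
|54 - 197| = 143
Divide by original and multiply by 100:
143 / 197 x 100 = 72.5888...% ≈ 72.59%

72.59%


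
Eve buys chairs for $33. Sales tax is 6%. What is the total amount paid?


Calculate the tax:
6% of $33 = $1.98
Add tax to price:
$33 + $1.98 = $34.98

$34.98


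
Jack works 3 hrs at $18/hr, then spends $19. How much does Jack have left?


Calculate earnings:
3 x $18 = $54
Subtract spending:
$54 - $19 = $35

$35


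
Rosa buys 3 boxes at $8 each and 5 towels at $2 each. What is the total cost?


Cost of boxes:
3 x $8 = $24
Cost of towels:
5 x $2 = $10
Add both:
$24 + $10 = $34

$34


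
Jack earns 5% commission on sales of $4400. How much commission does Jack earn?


Convert rate to decimal:
5% = 0.05
Multiply by sales:
$4400 x 0.05 = $220

$220


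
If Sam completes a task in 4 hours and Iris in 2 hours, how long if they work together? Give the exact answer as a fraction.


Sam's rate: 1/4 of the job per hour
Iris's rate: 1/2 of the job per hour
Combined rate: 1/4 + 1/2 = 3/4 per hour
Time = 1 / (3/4) = 4/3 hours (≈ 1.33 hours)

4/3 hours


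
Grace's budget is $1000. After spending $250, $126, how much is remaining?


Add up expenses:
$250 + $126 = $376
Subtract from budget:
$1000 - $376 = $624

$624


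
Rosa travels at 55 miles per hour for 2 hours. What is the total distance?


Use the formula: distance = speed x time
Speed = 55 mph, Time = 2 hours
55 x 2 = 110 miles

110 miles


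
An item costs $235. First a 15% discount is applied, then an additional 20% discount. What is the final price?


First discount:
15% of $235 = $35.25
Price after first discount:
$235 - $35.25 = $199.75
Second discount:
20% of $199.75 = $39.95
Final price:
$199.75 - $39.95 = $159.80

$159.80


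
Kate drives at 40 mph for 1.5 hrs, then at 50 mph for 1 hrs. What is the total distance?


Leg 1 distance:
40 x 1.5 = 60 miles
Leg 2 distance:
50 x 1 = 50 miles
Total distance:
60 + 50 = 110 miles

110 miles


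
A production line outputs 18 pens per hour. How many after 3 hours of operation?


Production rate: 18 pens per hour
Time: 3 hours
Total: 18 x 3 = 54 pens

54 pens


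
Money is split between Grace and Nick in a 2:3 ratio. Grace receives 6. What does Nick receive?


Find the multiplier:
6 / 2 = 3
Apply to Nick's share:
3 x 3 = 9

9


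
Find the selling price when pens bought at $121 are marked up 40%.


Calculate the markup amount:
40% of $121 = $48.40
Add to cost:
$121 + $48.40 = $169.40

$169.40


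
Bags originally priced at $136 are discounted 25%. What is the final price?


Calculate the discount amount:
25% of $136 = $34
Subtract from original:
$136 - $34 = $102

$102


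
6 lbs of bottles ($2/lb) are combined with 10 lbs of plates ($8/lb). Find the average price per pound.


Cost of bottles:
6 x $2 = $12
Cost of plates:
10 x $8 = $80
Total cost: $12 + $80 = $92
Total weight: 16 lbs
Average: $92 / 16 = $5.75/lb

$5.75/lb


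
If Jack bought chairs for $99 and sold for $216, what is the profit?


Selling price = $216
Cost price = $99
Profit = selling price - cost price:
Profit = $216 - $99 = $117

$117


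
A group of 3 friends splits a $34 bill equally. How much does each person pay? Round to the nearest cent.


Total bill: $34
Number of people: 3
Each pays: $34 / 3 = $11.3333... ≈ $11.33

$11.33


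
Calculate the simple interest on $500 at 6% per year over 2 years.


Use the formula I = P x R x T / 100
P x R x T = 500 x 6 x 2 = 6000
I = 6000 / 100 = $60

$60


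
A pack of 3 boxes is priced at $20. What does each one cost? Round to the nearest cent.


Total cost: $20
Number of items: 3
Unit price: $20 / 3 = $6.6666... ≈ $6.67

$6.67


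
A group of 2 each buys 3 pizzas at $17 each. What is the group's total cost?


Cost per person:
3 x $17 = $51
Group total:
2 x $51 = $102

$102


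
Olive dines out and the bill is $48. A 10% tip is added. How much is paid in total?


Calculate the tip:
10% of $48 = $4.80
Add tip to meal cost:
$48 + $4.80 = $52.80

$52.80


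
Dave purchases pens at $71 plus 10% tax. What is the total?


Calculate the tax:
10% of $71 = $7.10
Add tax to price:
$71 + $7.10 = $78.10

$78.10


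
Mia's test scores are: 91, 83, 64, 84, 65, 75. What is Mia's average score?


Add the scores:
91 + 83 + 64 + 84 + 65 + 75 = 462
Divide by the number of tests:
462 / 6 = 77

77


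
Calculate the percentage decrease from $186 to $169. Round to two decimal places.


Find the absolute change:
|169 - 186| = 17
Divide by original and multiply by 100:
17 / 186 x 100 = 9.1397...% ≈ 9.14%

9.14%


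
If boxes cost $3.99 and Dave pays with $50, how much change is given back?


Start with the amount paid:
$50
Subtract the price:
$50 - $3.99 = $46.01

$46.01


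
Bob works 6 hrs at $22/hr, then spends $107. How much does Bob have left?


Calculate earnings:
6 x $22 = $132
Subtract spending:
$132 - $107 = $25

$25


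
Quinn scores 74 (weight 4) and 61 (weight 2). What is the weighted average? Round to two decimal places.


Weighted sum:
4 x 74 + 2 x 61 = 418
Total weight:
4 + 2 = 6
Weighted average:
418 / 6 = 69.6666... ≈ 69.67

69.67


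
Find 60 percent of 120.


Convert percentage to decimal:
60% = 0.6
Multiply:
120 x 0.6 = 72

72


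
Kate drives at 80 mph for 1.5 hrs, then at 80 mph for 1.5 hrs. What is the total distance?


Leg 1 distance:
80 x 1.5 = 120 miles
Leg 2 distance:
80 x 1.5 = 120 miles
Total distance:
120 + 120 = 240 miles

240 miles


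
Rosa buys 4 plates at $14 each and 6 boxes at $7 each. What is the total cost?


Cost of plates:
4 x $14 = $56
Cost of boxes:
6 x $7 = $42
Add both:
$56 + $42 = $98

$98


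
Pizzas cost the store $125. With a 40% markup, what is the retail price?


Calculate the markup amount:
40% of $125 = $50
Add to cost:
$125 + $50 = $175

$175


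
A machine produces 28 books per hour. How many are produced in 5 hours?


Production rate: 28 books per hour
Time: 5 hours
Total: 28 x 5 = 140 books

140 books


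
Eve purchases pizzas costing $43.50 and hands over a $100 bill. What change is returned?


Start with the amount paid:
$100
Subtract the price:
$100 - $43.50 = $56.50

$56.50


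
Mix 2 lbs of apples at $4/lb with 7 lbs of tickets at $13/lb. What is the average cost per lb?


Cost of apples:
2 x $4 = $8
Cost of tickets:
7 x $13 = $91
Total cost: $8 + $91 = $99
Total weight: 9 lbs
Average: $99 / 9 = $11/lb

$11/lb


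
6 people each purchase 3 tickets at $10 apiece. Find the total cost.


Cost per person:
3 x $10 = $30
Group total:
6 x $30 = $180

$180


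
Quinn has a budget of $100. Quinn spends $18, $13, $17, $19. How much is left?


Add up expenses:
$18 + $13 + $17 + $19 = $67
Subtract from budget:
$100 - $67 = $33

$33


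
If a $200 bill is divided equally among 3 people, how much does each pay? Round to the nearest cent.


Total bill: $200
Number of people: 3
Each pays: $200 / 3 = $66.6666... ≈ $66.67

$66.67


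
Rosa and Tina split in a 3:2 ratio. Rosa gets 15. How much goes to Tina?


Find the multiplier:
15 / 3 = 5
Apply to Tina's share:
2 x 5 = 10

10


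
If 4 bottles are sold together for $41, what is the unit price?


Total cost: $41
Number of items: 4
Unit price: $41 / 4 = $10.25

$10.25


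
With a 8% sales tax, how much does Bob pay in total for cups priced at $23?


Calculate the tax:
8% of $23 = $1.84
Add tax to price:
$23 + $1.84 = $24.84

$24.84


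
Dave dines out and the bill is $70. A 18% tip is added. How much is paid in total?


Calculate the tip:
18% of $70 = $12.60
Add tip to meal cost:
$70 + $12.60 = $82.60

$82.60


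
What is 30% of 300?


Convert percentage to decimal:
30% = 0.3
Multiply:
300 x 0.3 = 90

90


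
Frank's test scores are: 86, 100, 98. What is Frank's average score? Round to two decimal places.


Add the scores:
86 + 100 + 98 = 284
Divide by the number of tests:
284 / 3 = 94.6666... ≈ 94.67

94.67


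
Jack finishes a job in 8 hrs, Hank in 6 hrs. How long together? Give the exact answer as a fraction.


Jack's rate: 1/8 of the job per hour
Hank's rate: 1/6 of the job per hour
Combined rate: 1/8 + 1/6 = 7/24 per hour
Time = 1 / (7/24) = 24/7 hours (≈ 3.43 hours)

24/7 hours


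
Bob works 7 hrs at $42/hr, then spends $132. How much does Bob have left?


Calculate earnings:
7 x $42 = $294
Subtract spending:
$294 - $132 = $162

$162


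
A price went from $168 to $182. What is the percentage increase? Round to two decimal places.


Find the absolute change:
|182 - 168| = 14
Divide by original and multiply by 100:
14 / 168 x 100 = 8.3333...% ≈ 8.33%

8.33%


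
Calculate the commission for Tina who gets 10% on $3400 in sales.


Convert rate to decimal:
10% = 0.1
Multiply by sales:
$3400 x 0.1 = $340

$340


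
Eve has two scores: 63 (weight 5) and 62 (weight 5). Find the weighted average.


Weighted sum:
5 x 63 + 5 x 62 = 625
Total weight:
5 + 5 = 10
Weighted average:
625 / 10 = 62.5

62.5


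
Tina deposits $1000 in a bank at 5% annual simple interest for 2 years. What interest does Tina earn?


Use the formula I = P x R x T / 100
P x R x T = 1000 x 5 x 2 = 10000
I = 10000 / 100 = $100

$100


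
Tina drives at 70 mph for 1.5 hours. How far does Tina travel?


Use the formula: distance = speed x time
Speed = 70 mph, Time = 1.5 hours
70 x 1.5 = 105 miles

105 miles


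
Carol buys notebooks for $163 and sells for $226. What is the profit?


Selling price = $226
Cost price = $163
Profit = selling price - cost price:
Profit = $226 - $163 = $63

$63


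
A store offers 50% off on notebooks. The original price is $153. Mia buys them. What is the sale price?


Calculate the discount amount:
50% of $153 = $76.50
Subtract from original:
$153 - $76.50 = $76.50

$76.50


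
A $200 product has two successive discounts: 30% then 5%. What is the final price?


First discount:
30% of $200 = $60
Price after first discount:
$200 - $60 = $140
Second discount:
5% of $140 = $7
Final price:
$140 - $7 = $133

$133


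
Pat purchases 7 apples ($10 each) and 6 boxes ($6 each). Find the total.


Cost of apples:
7 x $10 = $70
Cost of boxes:
6 x $6 = $36
Add both:
$70 + $36 = $106

$106


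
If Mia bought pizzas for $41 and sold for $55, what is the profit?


Selling price = $55
Cost price = $41
Profit = selling price - cost price:
Profit = $55 - $41 = $14

$14


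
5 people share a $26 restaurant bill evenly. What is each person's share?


Total bill: $26
Number of people: 5
Each pays: $26 / 5 = $5.20

$5.20


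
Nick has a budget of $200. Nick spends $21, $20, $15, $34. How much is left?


Add up expenses:
$21 + $20 + $15 + $34 = $90
Subtract from budget:
$200 - $90 = $110

$110


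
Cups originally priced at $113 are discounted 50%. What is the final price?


Calculate the discount amount:
50% of $113 = $56.50
Subtract from original:
$113 - $56.50 = $56.50

$56.50


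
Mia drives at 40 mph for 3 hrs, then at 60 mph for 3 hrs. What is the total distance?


Leg 1 distance:
40 x 3 = 120 miles
Leg 2 distance:
60 x 3 = 180 miles
Total distance:
120 + 180 = 300 miles

300 miles


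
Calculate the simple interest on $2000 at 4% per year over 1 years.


Use the formula I = P x R x T / 100
P x R x T = 2000 x 4 x 1 = 8000
I = 8000 / 100 = $80

$80


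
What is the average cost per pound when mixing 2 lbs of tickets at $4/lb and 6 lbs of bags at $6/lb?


Cost of tickets:
2 x $4 = $8
Cost of bags:
6 x $6 = $36
Total cost: $8 + $36 = $44
Total weight: 8 lbs
Average: $44 / 8 = $5.50/lb

$5.50/lb


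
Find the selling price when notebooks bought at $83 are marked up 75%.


Calculate the markup amount:
75% of $83 = $62.25
Add to cost:
$83 + $62.25 = $145.25

$145.25


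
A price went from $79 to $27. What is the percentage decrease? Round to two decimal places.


Find the absolute change:
|27 - 79| = 52
Divide by original and multiply by 100:
52 / 79 x 100 = 65.8227...% ≈ 65.82%

65.82%


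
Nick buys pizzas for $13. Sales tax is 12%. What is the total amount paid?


Calculate the tax:
12% of $13 = $1.56
Add tax to price:
$13 + $1.56 = $14.56

$14.56
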